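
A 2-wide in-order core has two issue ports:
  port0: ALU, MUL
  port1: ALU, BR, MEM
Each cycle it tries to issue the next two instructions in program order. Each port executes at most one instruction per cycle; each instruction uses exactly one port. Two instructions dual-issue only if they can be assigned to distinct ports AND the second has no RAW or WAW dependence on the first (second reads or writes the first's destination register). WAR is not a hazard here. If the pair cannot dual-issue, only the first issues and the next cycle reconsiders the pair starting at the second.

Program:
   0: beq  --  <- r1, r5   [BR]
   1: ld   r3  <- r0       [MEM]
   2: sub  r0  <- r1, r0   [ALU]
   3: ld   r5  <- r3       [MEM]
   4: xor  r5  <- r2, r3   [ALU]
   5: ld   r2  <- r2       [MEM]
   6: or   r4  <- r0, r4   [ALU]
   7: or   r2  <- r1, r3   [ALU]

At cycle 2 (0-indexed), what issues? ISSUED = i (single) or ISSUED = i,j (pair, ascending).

ISSUED = 3

#0 head=0: beq.BR i0 no-port BR/MEM
#1 head=1: ld.MEM+sub.ALU i1&i2 2-wide
#2 head=3: ld.MEM i3 WAW r5
#3 head=4: xor.ALU+ld.MEM i4&i5 2-wide
#4 head=6: or.ALU+or.ALU i6&i7 2-wide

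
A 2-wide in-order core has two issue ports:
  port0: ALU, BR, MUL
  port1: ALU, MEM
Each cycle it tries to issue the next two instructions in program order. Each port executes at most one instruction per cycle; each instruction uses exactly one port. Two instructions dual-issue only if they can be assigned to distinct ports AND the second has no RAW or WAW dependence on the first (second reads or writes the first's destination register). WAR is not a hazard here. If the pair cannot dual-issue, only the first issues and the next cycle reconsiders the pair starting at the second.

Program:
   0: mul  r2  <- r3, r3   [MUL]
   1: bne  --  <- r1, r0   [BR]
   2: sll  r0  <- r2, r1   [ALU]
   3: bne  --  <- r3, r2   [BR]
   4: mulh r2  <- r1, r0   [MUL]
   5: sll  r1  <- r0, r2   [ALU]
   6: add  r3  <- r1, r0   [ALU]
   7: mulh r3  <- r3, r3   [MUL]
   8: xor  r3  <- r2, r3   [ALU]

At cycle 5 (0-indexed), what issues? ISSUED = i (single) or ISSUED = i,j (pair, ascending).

ISSUED = 6

  cy0 -> i0 (mul.MUL) no-port MUL/BR
  cy1 -> i1/i2 (bne.BR+sll.ALU) pair
  cy2 -> i3 (bne.BR) no-port BR/MUL
  cy3 -> i4 (mulh.MUL) RAW r2
  cy4 -> i5 (sll.ALU) RAW r1
  cy5 -> i6 (add.ALU) RAW+WAW r3
  cy6 -> i7 (mulh.MUL) RAW+WAW r3
  cy7 -> i8 (xor.ALU) tail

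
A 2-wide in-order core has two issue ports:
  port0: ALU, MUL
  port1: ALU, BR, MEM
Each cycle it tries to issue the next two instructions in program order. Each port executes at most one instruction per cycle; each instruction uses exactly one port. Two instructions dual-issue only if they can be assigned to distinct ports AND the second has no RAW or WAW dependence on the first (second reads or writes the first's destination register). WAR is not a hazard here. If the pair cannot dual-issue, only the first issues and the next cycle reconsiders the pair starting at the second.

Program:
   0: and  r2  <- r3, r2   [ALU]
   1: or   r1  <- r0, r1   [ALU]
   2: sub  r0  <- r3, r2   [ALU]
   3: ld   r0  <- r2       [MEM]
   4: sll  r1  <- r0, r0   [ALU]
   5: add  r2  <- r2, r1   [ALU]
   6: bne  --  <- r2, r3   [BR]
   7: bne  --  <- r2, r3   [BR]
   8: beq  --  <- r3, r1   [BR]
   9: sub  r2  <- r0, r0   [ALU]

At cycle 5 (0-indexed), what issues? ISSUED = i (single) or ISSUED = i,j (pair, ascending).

ISSUED = 6

0. and.ALU+or.ALU @i0/i1  | pair
1. sub.ALU @i2  | WAW r0
2. ld.MEM @i3  | RAW r0
3. sll.ALU @i4  | RAW r1
4. add.ALU @i5  | RAW r2
5. bne.BR @i6  | no-port BR/BR
6. bne.BR @i7  | no-port BR/BR
7. beq.BR+sub.ALU @i8/i9  | pair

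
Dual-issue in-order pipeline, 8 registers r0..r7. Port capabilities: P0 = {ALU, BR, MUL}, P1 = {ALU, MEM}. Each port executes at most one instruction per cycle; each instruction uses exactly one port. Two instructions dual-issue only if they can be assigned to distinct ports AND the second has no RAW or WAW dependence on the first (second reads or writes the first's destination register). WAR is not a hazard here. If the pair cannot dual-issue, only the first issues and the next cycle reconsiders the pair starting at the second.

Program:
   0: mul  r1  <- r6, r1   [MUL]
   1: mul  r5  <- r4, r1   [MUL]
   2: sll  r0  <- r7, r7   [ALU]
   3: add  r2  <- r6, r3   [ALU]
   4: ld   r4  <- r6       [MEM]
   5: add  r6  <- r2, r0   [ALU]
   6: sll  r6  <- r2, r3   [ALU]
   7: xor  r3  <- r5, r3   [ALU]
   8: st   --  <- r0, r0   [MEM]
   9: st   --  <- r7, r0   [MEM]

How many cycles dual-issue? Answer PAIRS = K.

PAIRS = 3

t=0 i0:mul.MUL ; no-port MUL/MUL
t=1 i1+i2:mul.MUL+sll.ALU ; dual
t=2 i3+i4:add.ALU+ld.MEM ; dual
t=3 i5:add.ALU ; WAW r6
t=4 i6+i7:sll.ALU+xor.ALU ; dual
t=5 i8:st.MEM ; no-port MEM/MEM
t=6 i9:st.MEM ; tail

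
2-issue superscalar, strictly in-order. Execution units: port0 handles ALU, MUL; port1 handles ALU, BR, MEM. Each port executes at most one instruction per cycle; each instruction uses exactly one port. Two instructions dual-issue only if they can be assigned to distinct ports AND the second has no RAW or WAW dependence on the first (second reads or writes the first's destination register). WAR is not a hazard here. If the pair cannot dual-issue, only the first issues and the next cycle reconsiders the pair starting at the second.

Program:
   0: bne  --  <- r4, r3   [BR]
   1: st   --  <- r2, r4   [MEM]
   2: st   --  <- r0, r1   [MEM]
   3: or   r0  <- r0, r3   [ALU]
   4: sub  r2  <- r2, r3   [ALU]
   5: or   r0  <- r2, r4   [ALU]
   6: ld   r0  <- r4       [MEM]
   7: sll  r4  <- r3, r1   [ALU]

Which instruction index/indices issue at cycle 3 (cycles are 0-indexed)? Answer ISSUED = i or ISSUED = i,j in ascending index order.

ISSUED = 4

c0: i0 bne  no-port BR/MEM
c1: i1 st  no-port MEM/MEM
c2: i2/i3 st;or  2-wide
c3: i4 sub  RAW r2
c4: i5 or  WAW r0
c5: i6/i7 ld;sll  2-wide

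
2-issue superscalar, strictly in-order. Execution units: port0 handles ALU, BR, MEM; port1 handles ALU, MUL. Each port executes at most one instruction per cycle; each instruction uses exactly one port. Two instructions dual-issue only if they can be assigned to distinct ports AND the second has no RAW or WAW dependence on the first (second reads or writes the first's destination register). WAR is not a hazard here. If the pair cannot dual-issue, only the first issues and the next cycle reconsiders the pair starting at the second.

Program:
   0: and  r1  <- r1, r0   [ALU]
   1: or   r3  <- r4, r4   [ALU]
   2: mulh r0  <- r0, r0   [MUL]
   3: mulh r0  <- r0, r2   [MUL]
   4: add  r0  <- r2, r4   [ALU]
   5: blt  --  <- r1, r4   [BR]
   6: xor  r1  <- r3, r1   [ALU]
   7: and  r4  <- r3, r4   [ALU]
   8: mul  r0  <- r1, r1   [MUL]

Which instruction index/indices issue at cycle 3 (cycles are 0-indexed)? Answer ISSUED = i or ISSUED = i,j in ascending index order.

ISSUED = 4,5

[0] i0+i1  and or  -- 2-wide
[1] i2  mulh  -- no-port MUL/MUL
[2] i3  mulh  -- WAW r0
[3] i4+i5  add blt  -- 2-wide
[4] i6+i7  xor and  -- 2-wide
[5] i8  mul  -- tail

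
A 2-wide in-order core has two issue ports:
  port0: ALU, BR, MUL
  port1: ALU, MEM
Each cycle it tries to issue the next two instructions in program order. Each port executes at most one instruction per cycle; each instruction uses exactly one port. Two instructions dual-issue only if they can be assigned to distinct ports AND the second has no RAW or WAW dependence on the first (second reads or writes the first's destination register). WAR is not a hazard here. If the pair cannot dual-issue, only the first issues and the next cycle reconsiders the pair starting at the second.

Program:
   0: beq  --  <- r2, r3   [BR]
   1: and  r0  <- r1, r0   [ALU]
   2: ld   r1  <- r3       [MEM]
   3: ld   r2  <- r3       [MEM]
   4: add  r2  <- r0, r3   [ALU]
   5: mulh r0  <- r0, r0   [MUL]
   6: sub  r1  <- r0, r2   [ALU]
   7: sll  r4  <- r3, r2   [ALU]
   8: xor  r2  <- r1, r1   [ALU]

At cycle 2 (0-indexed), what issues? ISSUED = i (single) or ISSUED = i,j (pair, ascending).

ISSUED = 3

t=0 i0+i1:beq/and ; pair
t=1 i2:ld ; no-port MEM/MEM
t=2 i3:ld ; WAW r2
t=3 i4+i5:add/mulh ; pair
t=4 i6+i7:sub/sll ; pair
t=5 i8:xor ; tail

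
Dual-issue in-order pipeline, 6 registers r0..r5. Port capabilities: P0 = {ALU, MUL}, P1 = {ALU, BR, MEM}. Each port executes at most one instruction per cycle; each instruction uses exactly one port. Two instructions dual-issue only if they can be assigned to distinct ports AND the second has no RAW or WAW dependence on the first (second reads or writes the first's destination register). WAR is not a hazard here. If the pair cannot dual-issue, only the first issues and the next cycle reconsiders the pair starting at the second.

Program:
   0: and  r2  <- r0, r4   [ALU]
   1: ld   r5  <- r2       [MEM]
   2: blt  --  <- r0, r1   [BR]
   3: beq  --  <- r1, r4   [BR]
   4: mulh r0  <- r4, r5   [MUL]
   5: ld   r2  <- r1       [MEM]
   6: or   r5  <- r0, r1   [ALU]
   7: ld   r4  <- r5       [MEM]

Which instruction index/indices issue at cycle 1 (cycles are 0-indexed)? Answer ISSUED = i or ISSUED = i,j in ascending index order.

ISSUED = 1

  cy0 -> i0 (and.ALU) RAW r2
  cy1 -> i1 (ld.MEM) no-port MEM/BR
  cy2 -> i2 (blt.BR) no-port BR/BR
  cy3 -> i3/i4 (beq.BR;mulh.MUL) 2-wide
  cy4 -> i5/i6 (ld.MEM;or.ALU) 2-wide
  cy5 -> i7 (ld.MEM) tail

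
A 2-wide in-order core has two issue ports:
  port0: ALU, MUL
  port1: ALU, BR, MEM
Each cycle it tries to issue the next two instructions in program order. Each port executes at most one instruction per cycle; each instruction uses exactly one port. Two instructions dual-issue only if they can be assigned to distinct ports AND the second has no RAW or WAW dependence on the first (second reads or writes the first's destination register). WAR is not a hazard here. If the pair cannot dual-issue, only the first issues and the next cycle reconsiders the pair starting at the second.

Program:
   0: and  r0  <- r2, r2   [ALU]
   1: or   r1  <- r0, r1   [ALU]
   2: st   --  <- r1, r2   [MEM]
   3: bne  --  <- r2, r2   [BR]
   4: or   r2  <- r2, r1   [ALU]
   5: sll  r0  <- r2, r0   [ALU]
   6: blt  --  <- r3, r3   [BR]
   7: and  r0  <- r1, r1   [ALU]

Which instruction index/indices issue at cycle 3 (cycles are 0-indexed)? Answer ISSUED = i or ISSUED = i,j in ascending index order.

ISSUED = 3,4

0. and @i0  | RAW r0
1. or @i1  | RAW r1
2. st @i2  | no-port MEM/BR
3. bne;or @i3&i4  | dual
4. sll;blt @i5&i6  | dual
5. and @i7  | tail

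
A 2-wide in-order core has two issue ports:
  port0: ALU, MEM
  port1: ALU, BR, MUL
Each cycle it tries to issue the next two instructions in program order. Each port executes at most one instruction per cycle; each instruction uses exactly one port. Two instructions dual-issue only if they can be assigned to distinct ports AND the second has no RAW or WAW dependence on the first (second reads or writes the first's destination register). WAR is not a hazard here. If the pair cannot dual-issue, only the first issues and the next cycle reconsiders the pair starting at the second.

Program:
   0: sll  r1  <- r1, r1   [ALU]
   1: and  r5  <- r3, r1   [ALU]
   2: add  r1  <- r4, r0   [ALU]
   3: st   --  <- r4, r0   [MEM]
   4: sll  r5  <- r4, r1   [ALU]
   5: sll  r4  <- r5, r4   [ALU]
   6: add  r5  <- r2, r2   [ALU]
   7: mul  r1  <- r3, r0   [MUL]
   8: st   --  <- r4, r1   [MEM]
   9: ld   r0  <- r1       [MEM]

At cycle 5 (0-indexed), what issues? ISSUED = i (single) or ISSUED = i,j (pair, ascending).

ISSUED = 8

t=0 i0:sll ; RAW r1
t=1 i1+i2:and/add ; 2-wide
t=2 i3+i4:st/sll ; 2-wide
t=3 i5+i6:sll/add ; 2-wide
t=4 i7:mul ; RAW r1
t=5 i8:st ; no-port MEM/MEM
t=6 i9:ld ; tail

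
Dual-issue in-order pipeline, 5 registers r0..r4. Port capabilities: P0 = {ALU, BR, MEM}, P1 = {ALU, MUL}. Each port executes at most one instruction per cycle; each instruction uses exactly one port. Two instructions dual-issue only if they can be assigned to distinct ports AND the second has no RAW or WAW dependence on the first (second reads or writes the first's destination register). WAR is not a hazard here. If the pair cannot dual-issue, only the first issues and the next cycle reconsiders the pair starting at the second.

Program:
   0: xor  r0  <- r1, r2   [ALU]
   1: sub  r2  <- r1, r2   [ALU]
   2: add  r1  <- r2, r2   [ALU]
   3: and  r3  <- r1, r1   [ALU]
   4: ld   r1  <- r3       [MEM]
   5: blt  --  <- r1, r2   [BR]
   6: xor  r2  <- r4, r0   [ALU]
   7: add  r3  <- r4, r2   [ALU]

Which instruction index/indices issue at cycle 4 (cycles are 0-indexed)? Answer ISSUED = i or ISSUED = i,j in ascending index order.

ISSUED = 5,6

0. xor/sub @i0/i1  | pair
1. add @i2  | RAW r1
2. and @i3  | RAW r3
3. ld @i4  | no-port MEM/BR
4. blt/xor @i5/i6  | pair
5. add @i7  | tail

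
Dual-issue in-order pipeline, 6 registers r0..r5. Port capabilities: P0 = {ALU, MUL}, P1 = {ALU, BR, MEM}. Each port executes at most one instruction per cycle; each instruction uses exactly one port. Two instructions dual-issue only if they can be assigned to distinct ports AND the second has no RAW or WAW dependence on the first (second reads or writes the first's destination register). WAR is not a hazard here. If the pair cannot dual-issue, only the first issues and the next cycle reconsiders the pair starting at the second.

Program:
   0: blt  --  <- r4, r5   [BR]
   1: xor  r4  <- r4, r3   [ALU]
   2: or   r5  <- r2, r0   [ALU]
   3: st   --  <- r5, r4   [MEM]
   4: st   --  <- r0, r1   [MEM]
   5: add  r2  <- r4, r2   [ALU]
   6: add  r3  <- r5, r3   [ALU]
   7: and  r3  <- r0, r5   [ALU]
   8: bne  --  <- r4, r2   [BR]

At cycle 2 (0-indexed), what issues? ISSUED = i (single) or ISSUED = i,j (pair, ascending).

ISSUED = 3

c0: i0,i1 blt+xor  pair
c1: i2 or  RAW r5
c2: i3 st  no-port MEM/MEM
c3: i4,i5 st+add  pair
c4: i6 add  WAW r3
c5: i7,i8 and+bne  pair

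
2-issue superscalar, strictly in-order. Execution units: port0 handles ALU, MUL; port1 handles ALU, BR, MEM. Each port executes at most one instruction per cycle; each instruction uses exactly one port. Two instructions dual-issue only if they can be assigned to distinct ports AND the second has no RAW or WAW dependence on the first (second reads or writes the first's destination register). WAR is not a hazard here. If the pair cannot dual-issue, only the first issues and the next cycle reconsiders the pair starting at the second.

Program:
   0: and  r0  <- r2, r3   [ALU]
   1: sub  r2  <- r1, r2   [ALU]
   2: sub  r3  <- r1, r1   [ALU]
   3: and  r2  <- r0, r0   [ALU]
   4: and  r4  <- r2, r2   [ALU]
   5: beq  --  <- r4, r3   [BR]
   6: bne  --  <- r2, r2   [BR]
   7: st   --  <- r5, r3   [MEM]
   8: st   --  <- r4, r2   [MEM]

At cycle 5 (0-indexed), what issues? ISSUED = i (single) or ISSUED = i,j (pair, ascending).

  cy0 -> i0,i1 (and.ALU sub.ALU) 2-wide
  cy1 -> i2,i3 (sub.ALU and.ALU) 2-wide
  cy2 -> i4 (and.ALU) RAW r4
  cy3 -> i5 (beq.BR) no-port BR/BR
  cy4 -> i6 (bne.BR) no-port BR/MEM
  cy5 -> i7 (st.MEM) no-port MEM/MEM
  cy6 -> i8 (st.MEM) tail

ISSUED = 7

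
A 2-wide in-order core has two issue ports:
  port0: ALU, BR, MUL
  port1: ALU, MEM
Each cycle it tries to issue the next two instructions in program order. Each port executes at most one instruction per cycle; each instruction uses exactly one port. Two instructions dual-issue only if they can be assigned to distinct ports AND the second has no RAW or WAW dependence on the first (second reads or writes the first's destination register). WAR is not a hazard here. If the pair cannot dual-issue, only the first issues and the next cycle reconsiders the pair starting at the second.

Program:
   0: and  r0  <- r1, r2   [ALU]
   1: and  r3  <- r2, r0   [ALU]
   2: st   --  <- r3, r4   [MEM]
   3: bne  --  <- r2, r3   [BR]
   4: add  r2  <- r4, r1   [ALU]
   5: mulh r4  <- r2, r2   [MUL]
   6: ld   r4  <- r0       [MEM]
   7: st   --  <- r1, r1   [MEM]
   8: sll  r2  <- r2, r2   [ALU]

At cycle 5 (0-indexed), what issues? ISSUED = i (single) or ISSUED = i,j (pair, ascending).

ISSUED = 6

0. and.ALU @i0  | RAW r0
1. and.ALU @i1  | RAW r3
2. st.MEM;bne.BR @i2&i3  | pair
3. add.ALU @i4  | RAW r2
4. mulh.MUL @i5  | WAW r4
5. ld.MEM @i6  | no-port MEM/MEM
6. st.MEM;sll.ALU @i7&i8  | pair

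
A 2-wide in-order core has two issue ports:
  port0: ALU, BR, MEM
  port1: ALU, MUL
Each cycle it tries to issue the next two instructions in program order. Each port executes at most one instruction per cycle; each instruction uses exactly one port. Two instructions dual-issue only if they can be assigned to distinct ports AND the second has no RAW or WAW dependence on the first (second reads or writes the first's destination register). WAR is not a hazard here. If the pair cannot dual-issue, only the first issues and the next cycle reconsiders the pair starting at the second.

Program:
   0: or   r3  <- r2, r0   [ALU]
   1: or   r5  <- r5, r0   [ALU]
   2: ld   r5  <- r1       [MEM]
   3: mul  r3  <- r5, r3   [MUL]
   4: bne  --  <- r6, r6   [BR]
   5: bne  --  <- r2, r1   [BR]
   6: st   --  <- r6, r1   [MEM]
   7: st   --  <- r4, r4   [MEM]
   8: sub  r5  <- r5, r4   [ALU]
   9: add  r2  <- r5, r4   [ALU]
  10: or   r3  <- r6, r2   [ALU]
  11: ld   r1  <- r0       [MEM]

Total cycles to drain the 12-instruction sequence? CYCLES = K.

c0: i0/i1 or/or  dual
c1: i2 ld  RAW r5
c2: i3/i4 mul/bne  dual
c3: i5 bne  no-port BR/MEM
c4: i6 st  no-port MEM/MEM
c5: i7/i8 st/sub  dual
c6: i9 add  RAW r2
c7: i10/i11 or/ld  dual

CYCLES = 8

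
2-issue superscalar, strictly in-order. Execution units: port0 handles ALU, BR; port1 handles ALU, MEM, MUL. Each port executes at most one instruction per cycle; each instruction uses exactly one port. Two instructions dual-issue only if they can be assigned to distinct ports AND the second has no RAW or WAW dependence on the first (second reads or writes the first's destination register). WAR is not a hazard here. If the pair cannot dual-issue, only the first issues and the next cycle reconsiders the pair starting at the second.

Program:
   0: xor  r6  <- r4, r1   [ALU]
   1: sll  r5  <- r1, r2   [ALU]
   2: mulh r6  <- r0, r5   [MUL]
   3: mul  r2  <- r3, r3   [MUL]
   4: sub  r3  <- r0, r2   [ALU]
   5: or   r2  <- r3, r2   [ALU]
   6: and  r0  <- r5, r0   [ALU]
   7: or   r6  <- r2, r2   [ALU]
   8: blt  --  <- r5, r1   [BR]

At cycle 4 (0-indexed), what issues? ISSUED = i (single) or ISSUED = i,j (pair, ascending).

ISSUED = 5,6

c0: i0/i1 xor+sll  pair
c1: i2 mulh  no-port MUL/MUL
c2: i3 mul  RAW r2
c3: i4 sub  RAW r3
c4: i5/i6 or+and  pair
c5: i7/i8 or+blt  pair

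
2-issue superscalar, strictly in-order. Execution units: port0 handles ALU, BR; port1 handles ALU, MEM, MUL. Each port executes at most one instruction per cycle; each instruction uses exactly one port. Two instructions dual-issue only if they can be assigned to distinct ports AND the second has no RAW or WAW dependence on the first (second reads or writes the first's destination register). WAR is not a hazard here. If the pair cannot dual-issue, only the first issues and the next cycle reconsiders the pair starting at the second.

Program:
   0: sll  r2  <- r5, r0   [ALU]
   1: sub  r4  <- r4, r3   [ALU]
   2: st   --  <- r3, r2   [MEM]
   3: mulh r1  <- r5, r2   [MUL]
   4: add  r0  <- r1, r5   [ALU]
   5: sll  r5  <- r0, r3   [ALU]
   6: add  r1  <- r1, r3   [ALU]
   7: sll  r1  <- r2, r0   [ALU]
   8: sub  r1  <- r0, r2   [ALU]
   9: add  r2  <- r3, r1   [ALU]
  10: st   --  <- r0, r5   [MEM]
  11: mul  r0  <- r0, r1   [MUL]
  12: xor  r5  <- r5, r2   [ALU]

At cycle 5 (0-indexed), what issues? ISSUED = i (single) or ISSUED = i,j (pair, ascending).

t=0 i0,i1:sll.ALU sub.ALU ; 2-wide
t=1 i2:st.MEM ; no-port MEM/MUL
t=2 i3:mulh.MUL ; RAW r1
t=3 i4:add.ALU ; RAW r0
t=4 i5,i6:sll.ALU add.ALU ; 2-wide
t=5 i7:sll.ALU ; WAW r1
t=6 i8:sub.ALU ; RAW r1
t=7 i9,i10:add.ALU st.MEM ; 2-wide
t=8 i11,i12:mul.MUL xor.ALU ; 2-wide

ISSUED = 7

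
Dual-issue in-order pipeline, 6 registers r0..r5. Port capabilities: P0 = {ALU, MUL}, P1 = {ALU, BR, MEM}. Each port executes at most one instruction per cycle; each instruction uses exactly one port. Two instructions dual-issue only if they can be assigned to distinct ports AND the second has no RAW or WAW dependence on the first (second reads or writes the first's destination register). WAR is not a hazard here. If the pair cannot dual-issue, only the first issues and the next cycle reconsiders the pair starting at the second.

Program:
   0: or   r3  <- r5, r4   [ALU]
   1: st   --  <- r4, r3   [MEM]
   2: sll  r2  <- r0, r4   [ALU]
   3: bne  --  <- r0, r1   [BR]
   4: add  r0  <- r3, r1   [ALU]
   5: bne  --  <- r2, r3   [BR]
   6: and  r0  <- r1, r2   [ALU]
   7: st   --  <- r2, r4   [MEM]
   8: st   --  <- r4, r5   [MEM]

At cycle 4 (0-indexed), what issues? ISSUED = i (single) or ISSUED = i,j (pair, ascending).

ISSUED = 7

#0 head=0: or i0 RAW r3
#1 head=1: st/sll i1/i2 pair
#2 head=3: bne/add i3/i4 pair
#3 head=5: bne/and i5/i6 pair
#4 head=7: st i7 no-port MEM/MEM
#5 head=8: st i8 tail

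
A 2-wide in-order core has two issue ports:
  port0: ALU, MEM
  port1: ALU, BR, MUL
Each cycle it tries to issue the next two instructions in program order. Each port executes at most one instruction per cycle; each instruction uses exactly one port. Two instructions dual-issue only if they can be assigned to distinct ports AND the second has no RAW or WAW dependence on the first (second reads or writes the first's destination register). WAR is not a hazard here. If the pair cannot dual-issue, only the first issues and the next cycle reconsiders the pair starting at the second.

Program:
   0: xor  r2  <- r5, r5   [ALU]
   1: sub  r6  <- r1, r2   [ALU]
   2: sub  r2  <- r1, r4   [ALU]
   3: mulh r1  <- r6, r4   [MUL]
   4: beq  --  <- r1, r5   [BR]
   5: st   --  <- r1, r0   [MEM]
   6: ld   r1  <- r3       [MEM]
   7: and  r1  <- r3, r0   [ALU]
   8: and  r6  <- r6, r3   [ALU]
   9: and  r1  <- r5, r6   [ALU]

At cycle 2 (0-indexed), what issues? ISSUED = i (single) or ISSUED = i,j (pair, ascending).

ISSUED = 3

t=0 i0:xor.ALU ; RAW r2
t=1 i1+i2:sub.ALU/sub.ALU ; pair
t=2 i3:mulh.MUL ; no-port MUL/BR
t=3 i4+i5:beq.BR/st.MEM ; pair
t=4 i6:ld.MEM ; WAW r1
t=5 i7+i8:and.ALU/and.ALU ; pair
t=6 i9:and.ALU ; tail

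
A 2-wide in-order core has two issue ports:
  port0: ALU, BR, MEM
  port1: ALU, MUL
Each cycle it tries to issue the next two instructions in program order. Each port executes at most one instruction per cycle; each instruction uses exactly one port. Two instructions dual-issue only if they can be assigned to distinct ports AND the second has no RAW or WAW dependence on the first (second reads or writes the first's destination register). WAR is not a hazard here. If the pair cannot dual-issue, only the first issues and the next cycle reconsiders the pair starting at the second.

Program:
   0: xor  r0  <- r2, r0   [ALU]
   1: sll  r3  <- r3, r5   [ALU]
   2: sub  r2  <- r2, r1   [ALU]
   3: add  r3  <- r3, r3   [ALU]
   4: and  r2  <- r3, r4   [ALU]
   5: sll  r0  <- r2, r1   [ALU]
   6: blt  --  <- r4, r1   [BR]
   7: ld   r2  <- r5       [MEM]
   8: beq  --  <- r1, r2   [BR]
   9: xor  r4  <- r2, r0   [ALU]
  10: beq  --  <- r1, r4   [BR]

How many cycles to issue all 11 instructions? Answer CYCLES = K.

#0 head=0: xor+sll i0&i1 2-wide
#1 head=2: sub+add i2&i3 2-wide
#2 head=4: and i4 RAW r2
#3 head=5: sll+blt i5&i6 2-wide
#4 head=7: ld i7 no-port MEM/BR
#5 head=8: beq+xor i8&i9 2-wide
#6 head=10: beq i10 tail

CYCLES = 7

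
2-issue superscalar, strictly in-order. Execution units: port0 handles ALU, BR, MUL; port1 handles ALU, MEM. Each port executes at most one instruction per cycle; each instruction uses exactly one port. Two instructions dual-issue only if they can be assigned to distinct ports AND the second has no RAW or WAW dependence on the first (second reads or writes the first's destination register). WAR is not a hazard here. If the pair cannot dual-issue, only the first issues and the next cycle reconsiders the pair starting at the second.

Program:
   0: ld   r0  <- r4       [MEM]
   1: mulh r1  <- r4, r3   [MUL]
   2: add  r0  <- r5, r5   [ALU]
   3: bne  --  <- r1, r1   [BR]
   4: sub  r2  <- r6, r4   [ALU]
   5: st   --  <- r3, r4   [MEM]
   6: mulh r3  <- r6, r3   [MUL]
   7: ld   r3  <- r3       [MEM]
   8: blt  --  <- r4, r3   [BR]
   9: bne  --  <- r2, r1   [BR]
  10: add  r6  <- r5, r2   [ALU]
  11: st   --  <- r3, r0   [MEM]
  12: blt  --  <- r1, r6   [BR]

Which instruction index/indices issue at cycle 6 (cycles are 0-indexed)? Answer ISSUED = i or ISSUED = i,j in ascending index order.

ISSUED = 9,10

c0: i0+i1 ld.MEM;mulh.MUL  dual
c1: i2+i3 add.ALU;bne.BR  dual
c2: i4+i5 sub.ALU;st.MEM  dual
c3: i6 mulh.MUL  RAW+WAW r3
c4: i7 ld.MEM  RAW r3
c5: i8 blt.BR  no-port BR/BR
c6: i9+i10 bne.BR;add.ALU  dual
c7: i11+i12 st.MEM;blt.BR  dual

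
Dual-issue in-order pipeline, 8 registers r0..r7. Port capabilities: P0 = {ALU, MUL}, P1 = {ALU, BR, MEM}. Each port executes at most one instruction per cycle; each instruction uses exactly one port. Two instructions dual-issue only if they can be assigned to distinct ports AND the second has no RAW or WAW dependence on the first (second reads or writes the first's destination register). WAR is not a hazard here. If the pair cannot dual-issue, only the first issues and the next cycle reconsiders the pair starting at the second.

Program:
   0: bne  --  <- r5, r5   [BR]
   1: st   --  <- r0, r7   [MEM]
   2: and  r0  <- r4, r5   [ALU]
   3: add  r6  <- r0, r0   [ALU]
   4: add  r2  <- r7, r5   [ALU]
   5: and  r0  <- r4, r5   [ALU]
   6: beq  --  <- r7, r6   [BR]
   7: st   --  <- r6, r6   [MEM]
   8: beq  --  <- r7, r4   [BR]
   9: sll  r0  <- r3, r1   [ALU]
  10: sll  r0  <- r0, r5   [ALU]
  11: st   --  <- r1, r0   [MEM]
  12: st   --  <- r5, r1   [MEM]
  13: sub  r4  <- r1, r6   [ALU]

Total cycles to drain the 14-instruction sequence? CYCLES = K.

c0: i0 bne  no-port BR/MEM
c1: i1,i2 st/and  2-wide
c2: i3,i4 add/add  2-wide
c3: i5,i6 and/beq  2-wide
c4: i7 st  no-port MEM/BR
c5: i8,i9 beq/sll  2-wide
c6: i10 sll  RAW r0
c7: i11 st  no-port MEM/MEM
c8: i12,i13 st/sub  2-wide

CYCLES = 9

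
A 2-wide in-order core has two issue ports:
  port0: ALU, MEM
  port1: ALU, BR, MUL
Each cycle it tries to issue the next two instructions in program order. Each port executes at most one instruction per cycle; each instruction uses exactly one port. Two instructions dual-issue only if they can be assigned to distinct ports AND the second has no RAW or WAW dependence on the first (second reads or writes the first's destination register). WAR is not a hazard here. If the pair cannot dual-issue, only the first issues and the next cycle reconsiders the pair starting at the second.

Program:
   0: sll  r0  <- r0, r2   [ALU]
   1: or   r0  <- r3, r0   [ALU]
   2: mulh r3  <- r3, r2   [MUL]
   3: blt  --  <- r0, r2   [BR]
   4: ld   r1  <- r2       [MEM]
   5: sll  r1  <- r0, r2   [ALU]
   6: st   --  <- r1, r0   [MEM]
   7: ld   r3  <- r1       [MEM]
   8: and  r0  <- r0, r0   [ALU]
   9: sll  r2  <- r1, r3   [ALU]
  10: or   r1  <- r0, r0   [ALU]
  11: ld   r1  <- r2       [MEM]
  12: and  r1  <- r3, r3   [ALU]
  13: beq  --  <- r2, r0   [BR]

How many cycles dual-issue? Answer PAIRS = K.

PAIRS = 5

#0 head=0: sll.ALU i0 RAW+WAW r0
#1 head=1: or.ALU;mulh.MUL i1,i2 dual
#2 head=3: blt.BR;ld.MEM i3,i4 dual
#3 head=5: sll.ALU i5 RAW r1
#4 head=6: st.MEM i6 no-port MEM/MEM
#5 head=7: ld.MEM;and.ALU i7,i8 dual
#6 head=9: sll.ALU;or.ALU i9,i10 dual
#7 head=11: ld.MEM i11 WAW r1
#8 head=12: and.ALU;beq.BR i12,i13 dual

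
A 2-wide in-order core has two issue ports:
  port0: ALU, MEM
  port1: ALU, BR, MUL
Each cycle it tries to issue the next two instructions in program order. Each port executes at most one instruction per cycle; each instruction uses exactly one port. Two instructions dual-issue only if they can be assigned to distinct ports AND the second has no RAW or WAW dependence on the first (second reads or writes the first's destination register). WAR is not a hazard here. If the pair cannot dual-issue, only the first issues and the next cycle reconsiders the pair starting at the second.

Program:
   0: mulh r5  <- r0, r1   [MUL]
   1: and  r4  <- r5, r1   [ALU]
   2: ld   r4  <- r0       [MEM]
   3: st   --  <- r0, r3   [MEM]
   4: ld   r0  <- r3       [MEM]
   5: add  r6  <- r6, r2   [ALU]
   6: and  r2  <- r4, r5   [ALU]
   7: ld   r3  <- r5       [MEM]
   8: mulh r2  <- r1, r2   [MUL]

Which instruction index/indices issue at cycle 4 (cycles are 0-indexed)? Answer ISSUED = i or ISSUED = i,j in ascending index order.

c0: i0 mulh.MUL  RAW r5
c1: i1 and.ALU  WAW r4
c2: i2 ld.MEM  no-port MEM/MEM
c3: i3 st.MEM  no-port MEM/MEM
c4: i4,i5 ld.MEM add.ALU  dual
c5: i6,i7 and.ALU ld.MEM  dual
c6: i8 mulh.MUL  tail

ISSUED = 4,5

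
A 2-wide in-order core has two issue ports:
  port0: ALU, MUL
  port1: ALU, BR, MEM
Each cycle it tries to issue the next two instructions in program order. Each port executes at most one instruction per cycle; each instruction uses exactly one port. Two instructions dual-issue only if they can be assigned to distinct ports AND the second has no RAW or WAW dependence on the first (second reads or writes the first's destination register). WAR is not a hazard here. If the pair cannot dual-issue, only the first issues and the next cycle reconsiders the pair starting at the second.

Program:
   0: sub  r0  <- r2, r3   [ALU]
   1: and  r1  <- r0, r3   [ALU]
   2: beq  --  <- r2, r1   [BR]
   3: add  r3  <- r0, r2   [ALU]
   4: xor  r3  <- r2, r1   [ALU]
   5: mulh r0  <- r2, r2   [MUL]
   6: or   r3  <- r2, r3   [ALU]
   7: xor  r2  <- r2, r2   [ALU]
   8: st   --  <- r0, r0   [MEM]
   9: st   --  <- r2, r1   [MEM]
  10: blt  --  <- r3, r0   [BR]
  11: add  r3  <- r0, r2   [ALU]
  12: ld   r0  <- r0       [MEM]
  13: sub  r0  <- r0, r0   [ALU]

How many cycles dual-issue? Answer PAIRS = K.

c0: i0 sub.ALU  RAW r0
c1: i1 and.ALU  RAW r1
c2: i2&i3 beq.BR;add.ALU  pair
c3: i4&i5 xor.ALU;mulh.MUL  pair
c4: i6&i7 or.ALU;xor.ALU  pair
c5: i8 st.MEM  no-port MEM/MEM
c6: i9 st.MEM  no-port MEM/BR
c7: i10&i11 blt.BR;add.ALU  pair
c8: i12 ld.MEM  RAW+WAW r0
c9: i13 sub.ALU  tail

PAIRS = 4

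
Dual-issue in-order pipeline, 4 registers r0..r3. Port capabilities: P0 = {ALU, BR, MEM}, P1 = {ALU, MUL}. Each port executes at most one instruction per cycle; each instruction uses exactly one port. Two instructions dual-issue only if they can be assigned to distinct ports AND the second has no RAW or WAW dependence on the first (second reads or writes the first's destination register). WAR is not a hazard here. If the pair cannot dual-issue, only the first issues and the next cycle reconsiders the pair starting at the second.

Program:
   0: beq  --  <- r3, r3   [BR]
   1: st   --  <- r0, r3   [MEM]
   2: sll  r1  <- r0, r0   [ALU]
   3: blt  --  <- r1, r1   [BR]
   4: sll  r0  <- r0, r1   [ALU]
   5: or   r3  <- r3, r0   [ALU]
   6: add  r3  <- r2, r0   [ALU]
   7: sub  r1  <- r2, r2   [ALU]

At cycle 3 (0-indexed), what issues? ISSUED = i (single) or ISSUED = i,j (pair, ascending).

ISSUED = 5

0. beq @i0  | no-port BR/MEM
1. st sll @i1/i2  | dual
2. blt sll @i3/i4  | dual
3. or @i5  | WAW r3
4. add sub @i6/i7  | dual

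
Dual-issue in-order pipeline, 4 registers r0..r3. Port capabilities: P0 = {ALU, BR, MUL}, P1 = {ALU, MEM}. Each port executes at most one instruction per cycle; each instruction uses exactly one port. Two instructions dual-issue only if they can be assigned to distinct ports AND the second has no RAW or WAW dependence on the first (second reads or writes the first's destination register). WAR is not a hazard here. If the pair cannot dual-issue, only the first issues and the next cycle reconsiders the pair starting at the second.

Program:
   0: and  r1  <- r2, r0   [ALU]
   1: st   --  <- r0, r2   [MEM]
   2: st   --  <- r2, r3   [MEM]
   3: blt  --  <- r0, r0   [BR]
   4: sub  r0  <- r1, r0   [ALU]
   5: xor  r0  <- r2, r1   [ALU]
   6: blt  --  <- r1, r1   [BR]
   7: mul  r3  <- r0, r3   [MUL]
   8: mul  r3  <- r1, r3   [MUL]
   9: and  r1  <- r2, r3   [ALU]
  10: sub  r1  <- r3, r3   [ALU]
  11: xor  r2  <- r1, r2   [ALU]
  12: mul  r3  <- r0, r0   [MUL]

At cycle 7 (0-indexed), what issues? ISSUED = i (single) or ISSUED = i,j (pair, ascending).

c0: i0,i1 and;st  pair
c1: i2,i3 st;blt  pair
c2: i4 sub  WAW r0
c3: i5,i6 xor;blt  pair
c4: i7 mul  no-port MUL/MUL
c5: i8 mul  RAW r3
c6: i9 and  WAW r1
c7: i10 sub  RAW r1
c8: i11,i12 xor;mul  pair

ISSUED = 10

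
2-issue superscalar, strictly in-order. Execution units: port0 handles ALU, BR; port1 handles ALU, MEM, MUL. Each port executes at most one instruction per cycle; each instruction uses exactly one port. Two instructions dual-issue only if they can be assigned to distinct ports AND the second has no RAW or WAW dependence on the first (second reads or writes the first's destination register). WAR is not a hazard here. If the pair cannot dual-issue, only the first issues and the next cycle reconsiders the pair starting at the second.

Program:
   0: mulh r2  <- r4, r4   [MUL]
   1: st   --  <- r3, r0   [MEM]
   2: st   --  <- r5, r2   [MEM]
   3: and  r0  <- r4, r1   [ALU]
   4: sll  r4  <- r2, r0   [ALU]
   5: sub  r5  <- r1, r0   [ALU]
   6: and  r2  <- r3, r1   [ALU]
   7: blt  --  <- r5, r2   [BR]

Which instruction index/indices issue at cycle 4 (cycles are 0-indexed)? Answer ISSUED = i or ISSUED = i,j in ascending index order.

0. mulh @i0  | no-port MUL/MEM
1. st @i1  | no-port MEM/MEM
2. st/and @i2,i3  | pair
3. sll/sub @i4,i5  | pair
4. and @i6  | RAW r2
5. blt @i7  | tail

ISSUED = 6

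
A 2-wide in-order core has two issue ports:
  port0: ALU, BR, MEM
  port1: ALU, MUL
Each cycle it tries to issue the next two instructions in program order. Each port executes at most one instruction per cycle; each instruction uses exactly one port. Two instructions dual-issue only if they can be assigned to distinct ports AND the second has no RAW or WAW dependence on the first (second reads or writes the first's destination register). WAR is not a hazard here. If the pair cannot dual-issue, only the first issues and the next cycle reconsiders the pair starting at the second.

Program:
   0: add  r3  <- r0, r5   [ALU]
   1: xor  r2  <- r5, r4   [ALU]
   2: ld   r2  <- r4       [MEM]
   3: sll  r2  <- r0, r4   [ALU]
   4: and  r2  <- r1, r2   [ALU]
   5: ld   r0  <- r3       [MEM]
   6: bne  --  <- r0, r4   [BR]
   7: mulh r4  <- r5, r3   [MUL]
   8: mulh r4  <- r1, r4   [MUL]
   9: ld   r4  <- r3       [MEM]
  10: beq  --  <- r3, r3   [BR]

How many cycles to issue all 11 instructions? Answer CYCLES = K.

CYCLES = 8

c0: i0&i1 add xor  pair
c1: i2 ld  WAW r2
c2: i3 sll  RAW+WAW r2
c3: i4&i5 and ld  pair
c4: i6&i7 bne mulh  pair
c5: i8 mulh  WAW r4
c6: i9 ld  no-port MEM/BR
c7: i10 beq  tail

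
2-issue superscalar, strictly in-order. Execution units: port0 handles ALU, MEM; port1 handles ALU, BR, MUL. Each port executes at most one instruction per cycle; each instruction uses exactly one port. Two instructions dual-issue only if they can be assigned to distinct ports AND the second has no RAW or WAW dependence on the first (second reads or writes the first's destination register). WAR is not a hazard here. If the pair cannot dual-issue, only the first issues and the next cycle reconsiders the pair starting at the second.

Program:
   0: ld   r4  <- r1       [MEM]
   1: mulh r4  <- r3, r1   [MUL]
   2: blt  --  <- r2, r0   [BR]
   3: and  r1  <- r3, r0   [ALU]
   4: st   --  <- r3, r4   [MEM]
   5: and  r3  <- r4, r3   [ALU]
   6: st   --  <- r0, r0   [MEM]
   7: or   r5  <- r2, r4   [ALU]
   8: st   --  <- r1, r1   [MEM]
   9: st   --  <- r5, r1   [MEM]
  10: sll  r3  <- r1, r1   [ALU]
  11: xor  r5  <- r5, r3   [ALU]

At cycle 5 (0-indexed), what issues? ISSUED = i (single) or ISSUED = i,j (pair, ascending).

[0] i0  ld  -- WAW r4
[1] i1  mulh  -- no-port MUL/BR
[2] i2/i3  blt and  -- dual
[3] i4/i5  st and  -- dual
[4] i6/i7  st or  -- dual
[5] i8  st  -- no-port MEM/MEM
[6] i9/i10  st sll  -- dual
[7] i11  xor  -- tail

ISSUED = 8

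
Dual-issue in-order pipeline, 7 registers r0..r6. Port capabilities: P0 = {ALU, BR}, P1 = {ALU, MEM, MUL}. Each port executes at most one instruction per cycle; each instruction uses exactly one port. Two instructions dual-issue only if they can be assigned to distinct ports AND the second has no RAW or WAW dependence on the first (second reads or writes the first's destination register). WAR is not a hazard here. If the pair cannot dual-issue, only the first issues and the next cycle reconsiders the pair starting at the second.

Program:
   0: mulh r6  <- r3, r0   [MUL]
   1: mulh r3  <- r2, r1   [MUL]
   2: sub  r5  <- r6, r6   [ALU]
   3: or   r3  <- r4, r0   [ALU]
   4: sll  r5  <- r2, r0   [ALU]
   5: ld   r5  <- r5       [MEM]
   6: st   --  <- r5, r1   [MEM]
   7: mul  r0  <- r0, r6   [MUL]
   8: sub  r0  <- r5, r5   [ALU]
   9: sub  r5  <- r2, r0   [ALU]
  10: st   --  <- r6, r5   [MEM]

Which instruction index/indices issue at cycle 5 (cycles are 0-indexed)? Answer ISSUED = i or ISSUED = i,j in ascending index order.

ISSUED = 7

t=0 i0:mulh ; no-port MUL/MUL
t=1 i1/i2:mulh;sub ; pair
t=2 i3/i4:or;sll ; pair
t=3 i5:ld ; no-port MEM/MEM
t=4 i6:st ; no-port MEM/MUL
t=5 i7:mul ; WAW r0
t=6 i8:sub ; RAW r0
t=7 i9:sub ; RAW r5
t=8 i10:st ; tail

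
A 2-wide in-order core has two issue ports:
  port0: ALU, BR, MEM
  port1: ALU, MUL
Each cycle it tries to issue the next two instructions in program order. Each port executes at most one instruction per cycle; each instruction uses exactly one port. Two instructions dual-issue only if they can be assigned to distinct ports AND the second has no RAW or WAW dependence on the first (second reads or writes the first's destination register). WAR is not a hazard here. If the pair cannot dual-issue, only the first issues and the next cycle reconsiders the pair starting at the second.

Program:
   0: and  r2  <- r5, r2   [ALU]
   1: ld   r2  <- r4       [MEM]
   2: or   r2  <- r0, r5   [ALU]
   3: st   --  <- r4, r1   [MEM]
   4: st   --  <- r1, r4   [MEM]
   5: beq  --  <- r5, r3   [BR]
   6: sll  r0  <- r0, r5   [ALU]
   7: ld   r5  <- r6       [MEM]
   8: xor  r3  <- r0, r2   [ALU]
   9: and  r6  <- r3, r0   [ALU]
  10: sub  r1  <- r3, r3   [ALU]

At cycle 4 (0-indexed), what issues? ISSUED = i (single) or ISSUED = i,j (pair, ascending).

  cy0 -> i0 (and.ALU) WAW r2
  cy1 -> i1 (ld.MEM) WAW r2
  cy2 -> i2/i3 (or.ALU+st.MEM) pair
  cy3 -> i4 (st.MEM) no-port MEM/BR
  cy4 -> i5/i6 (beq.BR+sll.ALU) pair
  cy5 -> i7/i8 (ld.MEM+xor.ALU) pair
  cy6 -> i9/i10 (and.ALU+sub.ALU) pair

ISSUED = 5,6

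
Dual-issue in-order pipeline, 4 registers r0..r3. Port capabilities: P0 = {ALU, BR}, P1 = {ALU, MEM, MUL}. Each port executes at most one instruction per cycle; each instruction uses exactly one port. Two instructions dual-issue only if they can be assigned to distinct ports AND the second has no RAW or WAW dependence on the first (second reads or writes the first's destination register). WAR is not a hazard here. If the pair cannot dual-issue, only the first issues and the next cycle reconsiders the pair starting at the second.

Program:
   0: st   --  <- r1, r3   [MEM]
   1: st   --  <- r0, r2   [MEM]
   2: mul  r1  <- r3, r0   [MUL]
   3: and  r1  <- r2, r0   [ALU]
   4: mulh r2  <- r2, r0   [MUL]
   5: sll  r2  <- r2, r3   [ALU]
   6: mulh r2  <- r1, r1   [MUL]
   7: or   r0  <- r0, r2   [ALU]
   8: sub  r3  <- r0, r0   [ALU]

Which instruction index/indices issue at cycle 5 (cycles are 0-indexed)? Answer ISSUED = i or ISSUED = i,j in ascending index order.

[0] i0  st  -- no-port MEM/MEM
[1] i1  st  -- no-port MEM/MUL
[2] i2  mul  -- WAW r1
[3] i3&i4  and mulh  -- 2-wide
[4] i5  sll  -- WAW r2
[5] i6  mulh  -- RAW r2
[6] i7  or  -- RAW r0
[7] i8  sub  -- tail

ISSUED = 6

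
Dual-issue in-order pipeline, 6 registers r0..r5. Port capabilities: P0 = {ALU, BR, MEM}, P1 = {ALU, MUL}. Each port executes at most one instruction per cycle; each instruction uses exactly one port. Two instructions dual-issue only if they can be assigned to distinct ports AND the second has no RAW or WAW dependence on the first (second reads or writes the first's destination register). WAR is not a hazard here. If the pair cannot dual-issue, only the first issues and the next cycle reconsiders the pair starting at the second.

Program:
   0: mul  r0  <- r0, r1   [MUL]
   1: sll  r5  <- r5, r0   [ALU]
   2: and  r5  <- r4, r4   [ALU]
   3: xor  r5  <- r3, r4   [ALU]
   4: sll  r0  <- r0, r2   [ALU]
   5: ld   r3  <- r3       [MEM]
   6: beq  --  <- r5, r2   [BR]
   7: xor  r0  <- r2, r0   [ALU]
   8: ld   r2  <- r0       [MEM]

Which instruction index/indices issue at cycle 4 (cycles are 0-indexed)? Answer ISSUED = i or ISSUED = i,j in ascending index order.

[0] i0  mul.MUL  -- RAW r0
[1] i1  sll.ALU  -- WAW r5
[2] i2  and.ALU  -- WAW r5
[3] i3&i4  xor.ALU/sll.ALU  -- pair
[4] i5  ld.MEM  -- no-port MEM/BR
[5] i6&i7  beq.BR/xor.ALU  -- pair
[6] i8  ld.MEM  -- tail

ISSUED = 5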